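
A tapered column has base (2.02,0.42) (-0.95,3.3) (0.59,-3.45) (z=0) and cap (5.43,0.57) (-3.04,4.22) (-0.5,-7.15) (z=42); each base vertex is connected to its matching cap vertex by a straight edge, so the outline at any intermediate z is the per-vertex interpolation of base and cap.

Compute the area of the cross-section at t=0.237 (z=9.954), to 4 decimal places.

Cross-section at t=0.237: each vertex is (1-t)·p0[i] + t·p1[i].
  v1: (1-0.237)·(2.02,0.42) + 0.237·(5.43,0.57) = (2.8282,0.4555)
  v2: (1-0.237)·(-0.95,3.3) + 0.237·(-3.04,4.22) = (-1.4453,3.5180)
  v3: (1-0.237)·(0.59,-3.45) + 0.237·(-0.5,-7.15) = (0.3317,-4.3269)
Shoelace sum Σ(x_i·y_{i+1} − x_{i+1}·y_i):
  i=1: 2.8282·3.5180 − -1.4453·0.4555 = +10.6080 (running +10.6080)
  i=2: -1.4453·-4.3269 − 0.3317·3.5180 = +5.0870 (running +15.6950)
  i=3: 0.3317·0.4555 − 2.8282·-4.3269 = +12.3883 (running +28.0833)
Area = |Σ|/2 = |28.0833|/2 = 14.0417

Area at t=0.237: 14.0417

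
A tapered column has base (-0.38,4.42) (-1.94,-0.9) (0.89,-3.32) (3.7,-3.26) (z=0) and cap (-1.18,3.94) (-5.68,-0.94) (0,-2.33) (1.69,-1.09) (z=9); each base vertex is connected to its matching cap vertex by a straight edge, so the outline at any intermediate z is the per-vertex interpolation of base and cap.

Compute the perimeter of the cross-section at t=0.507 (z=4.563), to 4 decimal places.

Cross-section at t=0.507: each vertex is (1-t)·p0[i] + t·p1[i].
  v1: (1-0.507)·(-0.38,4.42) + 0.507·(-1.18,3.94) = (-0.7856,4.1766)
  v2: (1-0.507)·(-1.94,-0.9) + 0.507·(-5.68,-0.94) = (-3.8362,-0.9203)
  v3: (1-0.507)·(0.89,-3.32) + 0.507·(0,-2.33) = (0.4388,-2.8181)
  v4: (1-0.507)·(3.7,-3.26) + 0.507·(1.69,-1.09) = (2.6809,-2.1598)
Perimeter = Σ |v_{i+1} − v_i|:
  edge 1→2: √(-3.0506² + -5.0969²) = 5.9401 (running 5.9401)
  edge 2→3: √(4.2750² + -1.8978²) = 4.6773 (running 10.6174)
  edge 3→4: √(2.2422² + 0.6583²) = 2.3368 (running 12.9541)
  edge 4→1: √(-3.4665² + 6.3364²) = 7.2227 (running 20.1768)
Perimeter = 20.1768

Perimeter at t=0.507: 20.1768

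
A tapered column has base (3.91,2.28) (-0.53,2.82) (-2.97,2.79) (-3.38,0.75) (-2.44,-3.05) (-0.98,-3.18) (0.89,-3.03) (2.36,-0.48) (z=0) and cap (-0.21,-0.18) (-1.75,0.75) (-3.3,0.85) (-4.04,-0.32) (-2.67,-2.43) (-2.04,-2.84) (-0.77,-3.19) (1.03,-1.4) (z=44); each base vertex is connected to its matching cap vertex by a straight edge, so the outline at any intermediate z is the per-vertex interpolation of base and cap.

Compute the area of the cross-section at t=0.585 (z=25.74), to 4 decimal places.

Cross-section at t=0.585: each vertex is (1-t)·p0[i] + t·p1[i].
  v1: (1-0.585)·(3.91,2.28) + 0.585·(-0.21,-0.18) = (1.4998,0.8409)
  v2: (1-0.585)·(-0.53,2.82) + 0.585·(-1.75,0.75) = (-1.2437,1.6091)
  v3: (1-0.585)·(-2.97,2.79) + 0.585·(-3.3,0.85) = (-3.1631,1.6551)
  v4: (1-0.585)·(-3.38,0.75) + 0.585·(-4.04,-0.32) = (-3.7661,0.1241)
  v5: (1-0.585)·(-2.44,-3.05) + 0.585·(-2.67,-2.43) = (-2.5746,-2.6873)
  v6: (1-0.585)·(-0.98,-3.18) + 0.585·(-2.04,-2.84) = (-1.6001,-2.9811)
  v7: (1-0.585)·(0.89,-3.03) + 0.585·(-0.77,-3.19) = (-0.0811,-3.1236)
  v8: (1-0.585)·(2.36,-0.48) + 0.585·(1.03,-1.4) = (1.5819,-1.0182)
Shoelace sum Σ(x_i·y_{i+1} − x_{i+1}·y_i):
  i=1: 1.4998·1.6091 − -1.2437·0.8409 = +3.4591 (running +3.4591)
  i=2: -1.2437·1.6551 − -3.1631·1.6091 = +3.0311 (running +6.4901)
  i=3: -3.1631·0.1241 − -3.7661·1.6551 = +5.8409 (running +12.3310)
  i=4: -3.7661·-2.6873 − -2.5746·0.1241 = +10.4400 (running +22.7710)
  i=5: -2.5746·-2.9811 − -1.6001·-2.6873 = +3.3750 (running +26.1461)
  i=6: -1.6001·-3.1236 − -0.0811·-2.9811 = +4.7563 (running +30.9024)
  i=7: -0.0811·-1.0182 − 1.5819·-3.1236 = +5.0240 (running +35.9263)
  i=8: 1.5819·0.8409 − 1.4998·-1.0182 = +2.8574 (running +38.7837)
Area = |Σ|/2 = |38.7837|/2 = 19.3919

Area at t=0.585: 19.3919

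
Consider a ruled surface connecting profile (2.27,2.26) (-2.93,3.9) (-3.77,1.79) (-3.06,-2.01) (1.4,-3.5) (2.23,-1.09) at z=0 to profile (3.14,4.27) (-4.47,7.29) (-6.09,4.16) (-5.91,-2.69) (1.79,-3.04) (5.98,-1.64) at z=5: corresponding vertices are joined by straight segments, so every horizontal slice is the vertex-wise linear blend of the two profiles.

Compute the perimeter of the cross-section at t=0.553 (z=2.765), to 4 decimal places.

Perimeter at t=0.553: 30.0108

Cross-section at t=0.553: each vertex is (1-t)·p0[i] + t·p1[i].
  v1: (1-0.553)·(2.27,2.26) + 0.553·(3.14,4.27) = (2.7511,3.3715)
  v2: (1-0.553)·(-2.93,3.9) + 0.553·(-4.47,7.29) = (-3.7816,5.7747)
  v3: (1-0.553)·(-3.77,1.79) + 0.553·(-6.09,4.16) = (-5.0530,3.1006)
  v4: (1-0.553)·(-3.06,-2.01) + 0.553·(-5.91,-2.69) = (-4.6361,-2.3860)
  v5: (1-0.553)·(1.4,-3.5) + 0.553·(1.79,-3.04) = (1.6157,-3.2456)
  v6: (1-0.553)·(2.23,-1.09) + 0.553·(5.98,-1.64) = (4.3037,-1.3942)
Perimeter = Σ |v_{i+1} − v_i|:
  edge 1→2: √(-6.5327² + 2.4031²) = 6.9607 (running 6.9607)
  edge 2→3: √(-1.2713² + -2.6741²) = 2.9609 (running 9.9216)
  edge 3→4: √(0.4169² + -5.4867²) = 5.5025 (running 15.4241)
  edge 4→5: √(6.2517² + -0.8596²) = 6.3105 (running 21.7346)
  edge 5→6: √(2.6881² + 1.8515²) = 3.2640 (running 24.9986)
  edge 6→1: √(-1.5526² + 4.7657²) = 5.0122 (running 30.0108)
Perimeter = 30.0108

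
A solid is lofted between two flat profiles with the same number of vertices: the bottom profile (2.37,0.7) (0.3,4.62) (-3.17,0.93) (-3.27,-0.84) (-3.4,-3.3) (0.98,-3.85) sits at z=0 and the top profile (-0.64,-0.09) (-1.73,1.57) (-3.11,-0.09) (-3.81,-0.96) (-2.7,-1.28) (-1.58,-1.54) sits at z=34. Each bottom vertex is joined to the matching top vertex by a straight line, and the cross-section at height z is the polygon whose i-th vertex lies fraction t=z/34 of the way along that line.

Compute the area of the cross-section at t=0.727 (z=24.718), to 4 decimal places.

Area at t=0.727: 10.2181

Cross-section at t=0.727: each vertex is (1-t)·p0[i] + t·p1[i].
  v1: (1-0.727)·(2.37,0.7) + 0.727·(-0.64,-0.09) = (0.1817,0.1257)
  v2: (1-0.727)·(0.3,4.62) + 0.727·(-1.73,1.57) = (-1.1758,2.4026)
  v3: (1-0.727)·(-3.17,0.93) + 0.727·(-3.11,-0.09) = (-3.1264,0.1885)
  v4: (1-0.727)·(-3.27,-0.84) + 0.727·(-3.81,-0.96) = (-3.6626,-0.9272)
  v5: (1-0.727)·(-3.4,-3.3) + 0.727·(-2.7,-1.28) = (-2.8911,-1.8315)
  v6: (1-0.727)·(0.98,-3.85) + 0.727·(-1.58,-1.54) = (-0.8811,-2.1706)
Shoelace sum Σ(x_i·y_{i+1} − x_{i+1}·y_i):
  i=1: 0.1817·2.4026 − -1.1758·0.1257 = +0.5844 (running +0.5844)
  i=2: -1.1758·0.1885 − -3.1264·2.4026 = +7.2900 (running +7.8744)
  i=3: -3.1264·-0.9272 − -3.6626·0.1885 = +3.5892 (running +11.4636)
  i=4: -3.6626·-1.8315 − -2.8911·-0.9272 = +4.0271 (running +15.4907)
  i=5: -2.8911·-2.1706 − -0.8811·-1.8315 = +4.6618 (running +20.1525)
  i=6: -0.8811·0.1257 − 0.1817·-2.1706 = +0.2837 (running +20.4362)
Area = |Σ|/2 = |20.4362|/2 = 10.2181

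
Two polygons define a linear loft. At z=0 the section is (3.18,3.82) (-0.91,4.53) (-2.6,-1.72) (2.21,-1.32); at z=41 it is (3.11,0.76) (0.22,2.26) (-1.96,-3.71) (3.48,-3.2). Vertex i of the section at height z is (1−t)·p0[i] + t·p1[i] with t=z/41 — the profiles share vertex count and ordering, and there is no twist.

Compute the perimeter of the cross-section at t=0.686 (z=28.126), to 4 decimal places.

Perimeter at t=0.686: 19.4808

Cross-section at t=0.686: each vertex is (1-t)·p0[i] + t·p1[i].
  v1: (1-0.686)·(3.18,3.82) + 0.686·(3.11,0.76) = (3.1320,1.7208)
  v2: (1-0.686)·(-0.91,4.53) + 0.686·(0.22,2.26) = (-0.1348,2.9728)
  v3: (1-0.686)·(-2.6,-1.72) + 0.686·(-1.96,-3.71) = (-2.1610,-3.0851)
  v4: (1-0.686)·(2.21,-1.32) + 0.686·(3.48,-3.2) = (3.0812,-2.6097)
Perimeter = Σ |v_{i+1} − v_i|:
  edge 1→2: √(-3.2668² + 1.2519²) = 3.4985 (running 3.4985)
  edge 2→3: √(-2.0261² + -6.0579²) = 6.3878 (running 9.8862)
  edge 3→4: √(5.2422² + 0.4755²) = 5.2637 (running 15.1499)
  edge 4→1: √(0.0508² + 4.3305²) = 4.3308 (running 19.4808)
Perimeter = 19.4808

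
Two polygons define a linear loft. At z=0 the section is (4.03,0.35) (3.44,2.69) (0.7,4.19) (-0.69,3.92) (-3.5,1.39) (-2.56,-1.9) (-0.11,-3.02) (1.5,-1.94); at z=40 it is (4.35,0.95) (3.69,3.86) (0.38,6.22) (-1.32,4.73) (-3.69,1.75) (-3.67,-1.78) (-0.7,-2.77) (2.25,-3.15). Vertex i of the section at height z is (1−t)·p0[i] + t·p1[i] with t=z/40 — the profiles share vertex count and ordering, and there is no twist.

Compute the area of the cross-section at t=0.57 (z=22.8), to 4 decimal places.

Cross-section at t=0.57: each vertex is (1-t)·p0[i] + t·p1[i].
  v1: (1-0.57)·(4.03,0.35) + 0.57·(4.35,0.95) = (4.2124,0.6920)
  v2: (1-0.57)·(3.44,2.69) + 0.57·(3.69,3.86) = (3.5825,3.3569)
  v3: (1-0.57)·(0.7,4.19) + 0.57·(0.38,6.22) = (0.5176,5.3471)
  v4: (1-0.57)·(-0.69,3.92) + 0.57·(-1.32,4.73) = (-1.0491,4.3817)
  v5: (1-0.57)·(-3.5,1.39) + 0.57·(-3.69,1.75) = (-3.6083,1.5952)
  v6: (1-0.57)·(-2.56,-1.9) + 0.57·(-3.67,-1.78) = (-3.1927,-1.8316)
  v7: (1-0.57)·(-0.11,-3.02) + 0.57·(-0.7,-2.77) = (-0.4463,-2.8775)
  v8: (1-0.57)·(1.5,-1.94) + 0.57·(2.25,-3.15) = (1.9275,-2.6297)
Shoelace sum Σ(x_i·y_{i+1} − x_{i+1}·y_i):
  i=1: 4.2124·3.3569 − 3.5825·0.6920 = +11.6615 (running +11.6615)
  i=2: 3.5825·5.3471 − 0.5176·3.3569 = +17.4185 (running +29.0800)
  i=3: 0.5176·4.3817 − -1.0491·5.3471 = +7.8776 (running +36.9576)
  i=4: -1.0491·1.5952 − -3.6083·4.3817 = +14.1370 (running +51.0945)
  i=5: -3.6083·-1.8316 − -3.1927·1.5952 = +11.7020 (running +62.7965)
  i=6: -3.1927·-2.8775 − -0.4463·-1.8316 = +8.3696 (running +71.1661)
  i=7: -0.4463·-2.6297 − 1.9275·-2.8775 = +6.7200 (running +77.8861)
  i=8: 1.9275·0.6920 − 4.2124·-2.6297 = +12.4112 (running +90.2972)
Area = |Σ|/2 = |90.2972|/2 = 45.1486

Area at t=0.57: 45.1486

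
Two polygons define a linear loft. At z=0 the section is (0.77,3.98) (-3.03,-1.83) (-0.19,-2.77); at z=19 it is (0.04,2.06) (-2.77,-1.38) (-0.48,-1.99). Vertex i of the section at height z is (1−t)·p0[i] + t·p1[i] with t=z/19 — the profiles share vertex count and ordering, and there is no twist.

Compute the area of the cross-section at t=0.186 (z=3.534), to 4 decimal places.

Area at t=0.186: 8.9381

Cross-section at t=0.186: each vertex is (1-t)·p0[i] + t·p1[i].
  v1: (1-0.186)·(0.77,3.98) + 0.186·(0.04,2.06) = (0.6342,3.6229)
  v2: (1-0.186)·(-3.03,-1.83) + 0.186·(-2.77,-1.38) = (-2.9816,-1.7463)
  v3: (1-0.186)·(-0.19,-2.77) + 0.186·(-0.48,-1.99) = (-0.2439,-2.6249)
Shoelace sum Σ(x_i·y_{i+1} − x_{i+1}·y_i):
  i=1: 0.6342·-1.7463 − -2.9816·3.6229 = +9.6946 (running +9.6946)
  i=2: -2.9816·-2.6249 − -0.2439·-1.7463 = +7.4006 (running +17.0952)
  i=3: -0.2439·3.6229 − 0.6342·-2.6249 = +0.7810 (running +17.8762)
Area = |Σ|/2 = |17.8762|/2 = 8.9381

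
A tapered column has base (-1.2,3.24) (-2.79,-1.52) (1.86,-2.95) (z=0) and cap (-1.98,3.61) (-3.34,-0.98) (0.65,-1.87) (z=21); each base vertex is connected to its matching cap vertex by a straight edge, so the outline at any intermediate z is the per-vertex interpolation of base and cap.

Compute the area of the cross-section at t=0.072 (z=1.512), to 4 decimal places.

Cross-section at t=0.072: each vertex is (1-t)·p0[i] + t·p1[i].
  v1: (1-0.072)·(-1.2,3.24) + 0.072·(-1.98,3.61) = (-1.2562,3.2666)
  v2: (1-0.072)·(-2.79,-1.52) + 0.072·(-3.34,-0.98) = (-2.8296,-1.4811)
  v3: (1-0.072)·(1.86,-2.95) + 0.072·(0.65,-1.87) = (1.7729,-2.8722)
Shoelace sum Σ(x_i·y_{i+1} − x_{i+1}·y_i):
  i=1: -1.2562·-1.4811 − -2.8296·3.2666 = +11.1038 (running +11.1038)
  i=2: -2.8296·-2.8722 − 1.7729·-1.4811 = +10.7531 (running +21.8569)
  i=3: 1.7729·3.2666 − -1.2562·-2.8722 = +2.1834 (running +24.0403)
Area = |Σ|/2 = |24.0403|/2 = 12.0202

Area at t=0.072: 12.0202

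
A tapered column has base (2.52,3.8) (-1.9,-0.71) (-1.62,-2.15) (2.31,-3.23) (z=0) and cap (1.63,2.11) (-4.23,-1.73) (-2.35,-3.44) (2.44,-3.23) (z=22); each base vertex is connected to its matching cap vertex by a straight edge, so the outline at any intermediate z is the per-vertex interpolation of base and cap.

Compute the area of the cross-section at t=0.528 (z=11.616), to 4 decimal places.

Area at t=0.528: 19.8251

Cross-section at t=0.528: each vertex is (1-t)·p0[i] + t·p1[i].
  v1: (1-0.528)·(2.52,3.8) + 0.528·(1.63,2.11) = (2.0501,2.9077)
  v2: (1-0.528)·(-1.9,-0.71) + 0.528·(-4.23,-1.73) = (-3.1302,-1.2486)
  v3: (1-0.528)·(-1.62,-2.15) + 0.528·(-2.35,-3.44) = (-2.0054,-2.8311)
  v4: (1-0.528)·(2.31,-3.23) + 0.528·(2.44,-3.23) = (2.3786,-3.2300)
Shoelace sum Σ(x_i·y_{i+1} − x_{i+1}·y_i):
  i=1: 2.0501·-1.2486 − -3.1302·2.9077 = +6.5421 (running +6.5421)
  i=2: -3.1302·-2.8311 − -2.0054·-1.2486 = +6.3582 (running +12.9003)
  i=3: -2.0054·-3.2300 − 2.3786·-2.8311 = +13.2118 (running +26.1120)
  i=4: 2.3786·2.9077 − 2.0501·-3.2300 = +13.5381 (running +39.6501)
Area = |Σ|/2 = |39.6501|/2 = 19.8251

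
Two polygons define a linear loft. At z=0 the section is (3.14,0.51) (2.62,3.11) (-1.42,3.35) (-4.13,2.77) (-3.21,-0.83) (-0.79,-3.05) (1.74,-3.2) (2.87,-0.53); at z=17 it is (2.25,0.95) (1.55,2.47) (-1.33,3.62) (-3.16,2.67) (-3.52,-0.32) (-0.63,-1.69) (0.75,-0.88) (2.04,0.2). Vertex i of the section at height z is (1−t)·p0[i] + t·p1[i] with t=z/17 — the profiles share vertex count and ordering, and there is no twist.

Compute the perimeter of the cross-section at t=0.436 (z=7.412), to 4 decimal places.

Perimeter at t=0.436: 20.1132

Cross-section at t=0.436: each vertex is (1-t)·p0[i] + t·p1[i].
  v1: (1-0.436)·(3.14,0.51) + 0.436·(2.25,0.95) = (2.7520,0.7018)
  v2: (1-0.436)·(2.62,3.11) + 0.436·(1.55,2.47) = (2.1535,2.8310)
  v3: (1-0.436)·(-1.42,3.35) + 0.436·(-1.33,3.62) = (-1.3808,3.4677)
  v4: (1-0.436)·(-4.13,2.77) + 0.436·(-3.16,2.67) = (-3.7071,2.7264)
  v5: (1-0.436)·(-3.21,-0.83) + 0.436·(-3.52,-0.32) = (-3.3452,-0.6076)
  v6: (1-0.436)·(-0.79,-3.05) + 0.436·(-0.63,-1.69) = (-0.7202,-2.4570)
  v7: (1-0.436)·(1.74,-3.2) + 0.436·(0.75,-0.88) = (1.3084,-2.1885)
  v8: (1-0.436)·(2.87,-0.53) + 0.436·(2.04,0.2) = (2.5081,-0.2117)
Perimeter = Σ |v_{i+1} − v_i|:
  edge 1→2: √(-0.5985² + 2.1291²) = 2.2116 (running 2.2116)
  edge 2→3: √(-3.5342² + 0.6368²) = 3.5911 (running 5.8028)
  edge 3→4: √(-2.3263² + -0.7413²) = 2.4416 (running 8.2444)
  edge 4→5: √(0.3619² + -3.3340²) = 3.3536 (running 11.5980)
  edge 5→6: √(2.6249² + -1.8494²) = 3.2110 (running 14.8090)
  edge 6→7: √(2.0286² + 0.2686²) = 2.0463 (running 16.8553)
  edge 7→8: √(1.1998² + 1.9768²) = 2.3124 (running 19.1676)
  edge 8→1: √(0.2438² + 0.9136²) = 0.9455 (running 20.1132)
Perimeter = 20.1132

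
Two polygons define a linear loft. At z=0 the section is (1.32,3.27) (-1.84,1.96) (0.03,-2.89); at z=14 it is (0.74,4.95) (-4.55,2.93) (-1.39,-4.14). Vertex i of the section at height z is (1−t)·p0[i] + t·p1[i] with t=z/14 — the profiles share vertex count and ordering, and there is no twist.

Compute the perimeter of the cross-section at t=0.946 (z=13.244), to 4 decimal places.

Perimeter at t=0.946: 22.3195

Cross-section at t=0.946: each vertex is (1-t)·p0[i] + t·p1[i].
  v1: (1-0.946)·(1.32,3.27) + 0.946·(0.74,4.95) = (0.7713,4.8593)
  v2: (1-0.946)·(-1.84,1.96) + 0.946·(-4.55,2.93) = (-4.4037,2.8776)
  v3: (1-0.946)·(0.03,-2.89) + 0.946·(-1.39,-4.14) = (-1.3133,-4.0725)
Perimeter = Σ |v_{i+1} − v_i|:
  edge 1→2: √(-5.1750² + -1.9817²) = 5.5414 (running 5.5414)
  edge 2→3: √(3.0903² + -6.9501²) = 7.6062 (running 13.1476)
  edge 3→1: √(2.0846² + 8.9318²) = 9.1718 (running 22.3195)
Perimeter = 22.3195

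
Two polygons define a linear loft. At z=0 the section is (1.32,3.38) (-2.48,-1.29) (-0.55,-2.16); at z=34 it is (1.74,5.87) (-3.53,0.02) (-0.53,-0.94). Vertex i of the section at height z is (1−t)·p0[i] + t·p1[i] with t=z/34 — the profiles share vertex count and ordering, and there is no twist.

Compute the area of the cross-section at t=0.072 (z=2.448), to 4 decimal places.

Area at t=0.072: 6.4834

Cross-section at t=0.072: each vertex is (1-t)·p0[i] + t·p1[i].
  v1: (1-0.072)·(1.32,3.38) + 0.072·(1.74,5.87) = (1.3502,3.5593)
  v2: (1-0.072)·(-2.48,-1.29) + 0.072·(-3.53,0.02) = (-2.5556,-1.1957)
  v3: (1-0.072)·(-0.55,-2.16) + 0.072·(-0.53,-0.94) = (-0.5486,-2.0722)
Shoelace sum Σ(x_i·y_{i+1} − x_{i+1}·y_i):
  i=1: 1.3502·-1.1957 − -2.5556·3.5593 = +7.4816 (running +7.4816)
  i=2: -2.5556·-2.0722 − -0.5486·-1.1957 = +4.6397 (running +12.1214)
  i=3: -0.5486·3.5593 − 1.3502·-2.0722 = +0.8454 (running +12.9668)
Area = |Σ|/2 = |12.9668|/2 = 6.4834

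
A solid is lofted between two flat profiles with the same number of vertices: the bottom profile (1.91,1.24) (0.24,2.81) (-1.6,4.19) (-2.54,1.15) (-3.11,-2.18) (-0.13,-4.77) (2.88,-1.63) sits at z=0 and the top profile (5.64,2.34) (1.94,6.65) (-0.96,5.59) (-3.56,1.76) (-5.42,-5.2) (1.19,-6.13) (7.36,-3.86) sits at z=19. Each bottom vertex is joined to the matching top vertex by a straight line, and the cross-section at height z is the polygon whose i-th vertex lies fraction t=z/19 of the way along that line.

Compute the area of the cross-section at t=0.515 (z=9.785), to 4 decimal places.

Cross-section at t=0.515: each vertex is (1-t)·p0[i] + t·p1[i].
  v1: (1-0.515)·(1.91,1.24) + 0.515·(5.64,2.34) = (3.8309,1.8065)
  v2: (1-0.515)·(0.24,2.81) + 0.515·(1.94,6.65) = (1.1155,4.7876)
  v3: (1-0.515)·(-1.6,4.19) + 0.515·(-0.96,5.59) = (-1.2704,4.9110)
  v4: (1-0.515)·(-2.54,1.15) + 0.515·(-3.56,1.76) = (-3.0653,1.4642)
  v5: (1-0.515)·(-3.11,-2.18) + 0.515·(-5.42,-5.2) = (-4.2996,-3.7353)
  v6: (1-0.515)·(-0.13,-4.77) + 0.515·(1.19,-6.13) = (0.5498,-5.4704)
  v7: (1-0.515)·(2.88,-1.63) + 0.515·(7.36,-3.86) = (5.1872,-2.7784)
Shoelace sum Σ(x_i·y_{i+1} − x_{i+1}·y_i):
  i=1: 3.8309·4.7876 − 1.1155·1.8065 = +16.3259 (running +16.3259)
  i=2: 1.1155·4.9110 − -1.2704·4.7876 = +11.5604 (running +27.8863)
  i=3: -1.2704·1.4642 − -3.0653·4.9110 = +13.1936 (running +41.0799)
  i=4: -3.0653·-3.7353 − -4.2996·1.4642 = +17.7451 (running +58.8251)
  i=5: -4.2996·-5.4704 − 0.5498·-3.7353 = +25.5745 (running +84.3995)
  i=6: 0.5498·-2.7784 − 5.1872·-5.4704 = +26.8485 (running +111.2480)
  i=7: 5.1872·1.8065 − 3.8309·-2.7784 = +20.0148 (running +131.2628)
Area = |Σ|/2 = |131.2628|/2 = 65.6314

Area at t=0.515: 65.6314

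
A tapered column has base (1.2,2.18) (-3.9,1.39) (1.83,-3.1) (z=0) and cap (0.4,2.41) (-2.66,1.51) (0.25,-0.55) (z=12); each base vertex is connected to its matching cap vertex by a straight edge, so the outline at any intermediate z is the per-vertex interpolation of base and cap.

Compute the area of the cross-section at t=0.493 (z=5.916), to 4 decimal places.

Area at t=0.493: 8.5711

Cross-section at t=0.493: each vertex is (1-t)·p0[i] + t·p1[i].
  v1: (1-0.493)·(1.2,2.18) + 0.493·(0.4,2.41) = (0.8056,2.2934)
  v2: (1-0.493)·(-3.9,1.39) + 0.493·(-2.66,1.51) = (-3.2887,1.4492)
  v3: (1-0.493)·(1.83,-3.1) + 0.493·(0.25,-0.55) = (1.0511,-1.8429)
Shoelace sum Σ(x_i·y_{i+1} − x_{i+1}·y_i):
  i=1: 0.8056·1.4492 − -3.2887·2.2934 = +8.7097 (running +8.7097)
  i=2: -3.2887·-1.8429 − 1.0511·1.4492 = +4.5374 (running +13.2471)
  i=3: 1.0511·2.2934 − 0.8056·-1.8429 = +3.8951 (running +17.1421)
Area = |Σ|/2 = |17.1421|/2 = 8.5711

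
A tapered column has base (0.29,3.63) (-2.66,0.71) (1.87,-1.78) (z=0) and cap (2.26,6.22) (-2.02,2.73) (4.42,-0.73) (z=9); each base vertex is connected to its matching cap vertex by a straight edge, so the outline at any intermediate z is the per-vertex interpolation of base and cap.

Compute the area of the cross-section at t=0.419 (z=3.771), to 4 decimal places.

Cross-section at t=0.419: each vertex is (1-t)·p0[i] + t·p1[i].
  v1: (1-0.419)·(0.29,3.63) + 0.419·(2.26,6.22) = (1.1154,4.7152)
  v2: (1-0.419)·(-2.66,0.71) + 0.419·(-2.02,2.73) = (-2.3918,1.5564)
  v3: (1-0.419)·(1.87,-1.78) + 0.419·(4.42,-0.73) = (2.9385,-1.3400)
Shoelace sum Σ(x_i·y_{i+1} − x_{i+1}·y_i):
  i=1: 1.1154·1.5564 − -2.3918·4.7152 = +13.0141 (running +13.0141)
  i=2: -2.3918·-1.3400 − 2.9385·1.5564 = -1.3682 (running +11.6459)
  i=3: 2.9385·4.7152 − 1.1154·-1.3400 = +15.3501 (running +26.9960)
Area = |Σ|/2 = |26.9960|/2 = 13.4980

Area at t=0.419: 13.4980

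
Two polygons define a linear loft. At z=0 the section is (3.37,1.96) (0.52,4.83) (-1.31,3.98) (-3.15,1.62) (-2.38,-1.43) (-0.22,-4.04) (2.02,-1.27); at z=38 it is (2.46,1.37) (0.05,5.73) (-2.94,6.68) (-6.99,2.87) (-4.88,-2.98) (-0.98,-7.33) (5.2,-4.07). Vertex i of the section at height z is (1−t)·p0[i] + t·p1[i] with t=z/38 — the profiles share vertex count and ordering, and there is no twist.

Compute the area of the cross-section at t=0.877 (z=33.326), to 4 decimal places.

Cross-section at t=0.877: each vertex is (1-t)·p0[i] + t·p1[i].
  v1: (1-0.877)·(3.37,1.96) + 0.877·(2.46,1.37) = (2.5719,1.4426)
  v2: (1-0.877)·(0.52,4.83) + 0.877·(0.05,5.73) = (0.1078,5.6193)
  v3: (1-0.877)·(-1.31,3.98) + 0.877·(-2.94,6.68) = (-2.7395,6.3479)
  v4: (1-0.877)·(-3.15,1.62) + 0.877·(-6.99,2.87) = (-6.5177,2.7163)
  v5: (1-0.877)·(-2.38,-1.43) + 0.877·(-4.88,-2.98) = (-4.5725,-2.7893)
  v6: (1-0.877)·(-0.22,-4.04) + 0.877·(-0.98,-7.33) = (-0.8865,-6.9253)
  v7: (1-0.877)·(2.02,-1.27) + 0.877·(5.2,-4.07) = (4.8089,-3.7256)
Shoelace sum Σ(x_i·y_{i+1} − x_{i+1}·y_i):
  i=1: 2.5719·5.6193 − 0.1078·1.4426 = +14.2969 (running +14.2969)
  i=2: 0.1078·6.3479 − -2.7395·5.6193 = +16.0785 (running +30.3754)
  i=3: -2.7395·2.7163 − -6.5177·6.3479 = +33.9324 (running +64.3078)
  i=4: -6.5177·-2.7893 − -4.5725·2.7163 = +30.6001 (running +94.9079)
  i=5: -4.5725·-6.9253 − -0.8865·-2.7893 = +29.1933 (running +124.1012)
  i=6: -0.8865·-3.7256 − 4.8089·-6.9253 = +36.6058 (running +160.7070)
  i=7: 4.8089·1.4426 − 2.5719·-3.7256 = +16.5191 (running +177.2261)
Area = |Σ|/2 = |177.2261|/2 = 88.6130

Area at t=0.877: 88.6130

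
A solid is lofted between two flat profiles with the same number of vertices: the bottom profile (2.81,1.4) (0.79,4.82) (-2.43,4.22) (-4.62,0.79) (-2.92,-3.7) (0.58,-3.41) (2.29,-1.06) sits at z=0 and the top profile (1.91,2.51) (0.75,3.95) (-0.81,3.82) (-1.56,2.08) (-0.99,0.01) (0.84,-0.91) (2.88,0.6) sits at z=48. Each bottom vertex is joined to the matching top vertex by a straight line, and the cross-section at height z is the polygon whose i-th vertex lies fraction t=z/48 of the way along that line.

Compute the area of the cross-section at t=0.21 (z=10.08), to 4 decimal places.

Cross-section at t=0.21: each vertex is (1-t)·p0[i] + t·p1[i].
  v1: (1-0.21)·(2.81,1.4) + 0.21·(1.91,2.51) = (2.6210,1.6331)
  v2: (1-0.21)·(0.79,4.82) + 0.21·(0.75,3.95) = (0.7816,4.6373)
  v3: (1-0.21)·(-2.43,4.22) + 0.21·(-0.81,3.82) = (-2.0898,4.1360)
  v4: (1-0.21)·(-4.62,0.79) + 0.21·(-1.56,2.08) = (-3.9774,1.0609)
  v5: (1-0.21)·(-2.92,-3.7) + 0.21·(-0.99,0.01) = (-2.5147,-2.9209)
  v6: (1-0.21)·(0.58,-3.41) + 0.21·(0.84,-0.91) = (0.6346,-2.8850)
  v7: (1-0.21)·(2.29,-1.06) + 0.21·(2.88,0.6) = (2.4139,-0.7114)
Shoelace sum Σ(x_i·y_{i+1} − x_{i+1}·y_i):
  i=1: 2.6210·4.6373 − 0.7816·1.6331 = +10.8779 (running +10.8779)
  i=2: 0.7816·4.1360 − -2.0898·4.6373 = +12.9237 (running +23.8017)
  i=3: -2.0898·1.0609 − -3.9774·4.1360 = +14.2335 (running +38.0351)
  i=4: -3.9774·-2.9209 − -2.5147·1.0609 = +14.2854 (running +52.3205)
  i=5: -2.5147·-2.8850 − 0.6346·-2.9209 = +9.1085 (running +61.4291)
  i=6: 0.6346·-0.7114 − 2.4139·-2.8850 = +6.5126 (running +67.9417)
  i=7: 2.4139·1.6331 − 2.6210·-0.7114 = +5.8067 (running +73.7484)
Area = |Σ|/2 = |73.7484|/2 = 36.8742

Area at t=0.21: 36.8742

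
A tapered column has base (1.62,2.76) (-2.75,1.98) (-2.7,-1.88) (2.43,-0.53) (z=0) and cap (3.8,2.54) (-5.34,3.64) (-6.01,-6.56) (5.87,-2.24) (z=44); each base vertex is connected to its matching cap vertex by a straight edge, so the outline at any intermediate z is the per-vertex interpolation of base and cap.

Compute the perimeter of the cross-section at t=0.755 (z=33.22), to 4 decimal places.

Perimeter at t=0.755: 32.2499

Cross-section at t=0.755: each vertex is (1-t)·p0[i] + t·p1[i].
  v1: (1-0.755)·(1.62,2.76) + 0.755·(3.8,2.54) = (3.2659,2.5939)
  v2: (1-0.755)·(-2.75,1.98) + 0.755·(-5.34,3.64) = (-4.7054,3.2333)
  v3: (1-0.755)·(-2.7,-1.88) + 0.755·(-6.01,-6.56) = (-5.1990,-5.4134)
  v4: (1-0.755)·(2.43,-0.53) + 0.755·(5.87,-2.24) = (5.0272,-1.8211)
Perimeter = Σ |v_{i+1} − v_i|:
  edge 1→2: √(-7.9713² + 0.6394²) = 7.9970 (running 7.9970)
  edge 2→3: √(-0.4936² + -8.6467²) = 8.6608 (running 16.6577)
  edge 3→4: √(10.2263² + 3.5923²) = 10.8389 (running 27.4966)
  edge 4→1: √(-1.7613² + 4.4150²) = 4.7533 (running 32.2499)
Perimeter = 32.2499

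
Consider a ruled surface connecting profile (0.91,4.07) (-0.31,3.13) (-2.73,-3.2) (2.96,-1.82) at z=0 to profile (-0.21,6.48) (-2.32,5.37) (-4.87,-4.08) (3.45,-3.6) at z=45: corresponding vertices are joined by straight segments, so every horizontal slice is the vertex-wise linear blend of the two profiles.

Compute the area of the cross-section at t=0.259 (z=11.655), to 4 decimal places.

Cross-section at t=0.259: each vertex is (1-t)·p0[i] + t·p1[i].
  v1: (1-0.259)·(0.91,4.07) + 0.259·(-0.21,6.48) = (0.6199,4.6942)
  v2: (1-0.259)·(-0.31,3.13) + 0.259·(-2.32,5.37) = (-0.8306,3.7102)
  v3: (1-0.259)·(-2.73,-3.2) + 0.259·(-4.87,-4.08) = (-3.2843,-3.4279)
  v4: (1-0.259)·(2.96,-1.82) + 0.259·(3.45,-3.6) = (3.0869,-2.2810)
Shoelace sum Σ(x_i·y_{i+1} − x_{i+1}·y_i):
  i=1: 0.6199·3.7102 − -0.8306·4.6942 = +6.1989 (running +6.1989)
  i=2: -0.8306·-3.4279 − -3.2843·3.7102 = +15.0323 (running +21.2313)
  i=3: -3.2843·-2.2810 − 3.0869·-3.4279 = +18.0731 (running +39.3044)
  i=4: 3.0869·4.6942 − 0.6199·-2.2810 = +15.9046 (running +55.2090)
Area = |Σ|/2 = |55.2090|/2 = 27.6045

Area at t=0.259: 27.6045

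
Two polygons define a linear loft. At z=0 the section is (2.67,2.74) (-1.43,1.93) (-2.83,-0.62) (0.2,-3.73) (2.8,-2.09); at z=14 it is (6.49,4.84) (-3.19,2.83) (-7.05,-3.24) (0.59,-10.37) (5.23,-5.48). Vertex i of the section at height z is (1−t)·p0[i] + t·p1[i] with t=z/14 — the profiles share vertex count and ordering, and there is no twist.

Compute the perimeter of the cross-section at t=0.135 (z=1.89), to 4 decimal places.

Cross-section at t=0.135: each vertex is (1-t)·p0[i] + t·p1[i].
  v1: (1-0.135)·(2.67,2.74) + 0.135·(6.49,4.84) = (3.1857,3.0235)
  v2: (1-0.135)·(-1.43,1.93) + 0.135·(-3.19,2.83) = (-1.6676,2.0515)
  v3: (1-0.135)·(-2.83,-0.62) + 0.135·(-7.05,-3.24) = (-3.3997,-0.9737)
  v4: (1-0.135)·(0.2,-3.73) + 0.135·(0.59,-10.37) = (0.2527,-4.6264)
  v5: (1-0.135)·(2.8,-2.09) + 0.135·(5.23,-5.48) = (3.1280,-2.5476)
Perimeter = Σ |v_{i+1} − v_i|:
  edge 1→2: √(-4.8533² + -0.9720²) = 4.9497 (running 4.9497)
  edge 2→3: √(-1.7321² + -3.0252²) = 3.4860 (running 8.4356)
  edge 3→4: √(3.6524² + -3.6527²) = 5.1655 (running 13.6011)
  edge 4→5: √(2.8754² + 2.0788²) = 3.5481 (running 17.1492)
  edge 5→1: √(0.0576² + 5.5712²) = 5.5714 (running 22.7207)
Perimeter = 22.7207

Perimeter at t=0.135: 22.7207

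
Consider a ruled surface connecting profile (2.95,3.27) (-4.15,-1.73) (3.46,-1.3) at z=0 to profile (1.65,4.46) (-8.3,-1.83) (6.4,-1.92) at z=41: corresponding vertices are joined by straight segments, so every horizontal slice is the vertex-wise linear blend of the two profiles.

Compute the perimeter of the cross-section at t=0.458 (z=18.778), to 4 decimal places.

Cross-section at t=0.458: each vertex is (1-t)·p0[i] + t·p1[i].
  v1: (1-0.458)·(2.95,3.27) + 0.458·(1.65,4.46) = (2.3546,3.8150)
  v2: (1-0.458)·(-4.15,-1.73) + 0.458·(-8.3,-1.83) = (-6.0507,-1.7758)
  v3: (1-0.458)·(3.46,-1.3) + 0.458·(6.4,-1.92) = (4.8065,-1.5840)
Perimeter = Σ |v_{i+1} − v_i|:
  edge 1→2: √(-8.4053² + -5.5908²) = 10.0949 (running 10.0949)
  edge 2→3: √(10.8572² + 0.1918²) = 10.8589 (running 20.9538)
  edge 3→1: √(-2.4519² + 5.3990²) = 5.9297 (running 26.8834)
Perimeter = 26.8834

Perimeter at t=0.458: 26.8834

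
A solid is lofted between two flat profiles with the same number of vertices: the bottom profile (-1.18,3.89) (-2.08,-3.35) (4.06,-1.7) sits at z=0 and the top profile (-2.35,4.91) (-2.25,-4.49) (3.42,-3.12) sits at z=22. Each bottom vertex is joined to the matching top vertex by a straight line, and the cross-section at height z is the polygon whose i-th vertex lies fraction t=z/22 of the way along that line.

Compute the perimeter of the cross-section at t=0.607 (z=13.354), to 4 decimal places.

Cross-section at t=0.607: each vertex is (1-t)·p0[i] + t·p1[i].
  v1: (1-0.607)·(-1.18,3.89) + 0.607·(-2.35,4.91) = (-1.8902,4.5091)
  v2: (1-0.607)·(-2.08,-3.35) + 0.607·(-2.25,-4.49) = (-2.1832,-4.0420)
  v3: (1-0.607)·(4.06,-1.7) + 0.607·(3.42,-3.12) = (3.6715,-2.5619)
Perimeter = Σ |v_{i+1} − v_i|:
  edge 1→2: √(-0.2930² + -8.5511²) = 8.5561 (running 8.5561)
  edge 2→3: √(5.8547² + 1.4800²) = 6.0389 (running 14.5950)
  edge 3→1: √(-5.5617² + 7.0711²) = 8.9963 (running 23.5913)
Perimeter = 23.5913

Perimeter at t=0.607: 23.5913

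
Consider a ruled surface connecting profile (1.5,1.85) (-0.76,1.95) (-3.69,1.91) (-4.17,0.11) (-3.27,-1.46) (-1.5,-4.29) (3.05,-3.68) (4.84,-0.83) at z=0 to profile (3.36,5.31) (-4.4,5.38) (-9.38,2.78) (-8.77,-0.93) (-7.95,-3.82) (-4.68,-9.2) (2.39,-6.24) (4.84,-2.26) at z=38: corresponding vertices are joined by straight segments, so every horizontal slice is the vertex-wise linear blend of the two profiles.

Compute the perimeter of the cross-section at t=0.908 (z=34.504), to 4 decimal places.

Perimeter at t=0.908: 44.3119

Cross-section at t=0.908: each vertex is (1-t)·p0[i] + t·p1[i].
  v1: (1-0.908)·(1.5,1.85) + 0.908·(3.36,5.31) = (3.1889,4.9917)
  v2: (1-0.908)·(-0.76,1.95) + 0.908·(-4.4,5.38) = (-4.0651,5.0644)
  v3: (1-0.908)·(-3.69,1.91) + 0.908·(-9.38,2.78) = (-8.8565,2.7000)
  v4: (1-0.908)·(-4.17,0.11) + 0.908·(-8.77,-0.93) = (-8.3468,-0.8343)
  v5: (1-0.908)·(-3.27,-1.46) + 0.908·(-7.95,-3.82) = (-7.5194,-3.6029)
  v6: (1-0.908)·(-1.5,-4.29) + 0.908·(-4.68,-9.2) = (-4.3874,-8.7483)
  v7: (1-0.908)·(3.05,-3.68) + 0.908·(2.39,-6.24) = (2.4507,-6.0045)
  v8: (1-0.908)·(4.84,-0.83) + 0.908·(4.84,-2.26) = (4.8400,-2.1284)
Perimeter = Σ |v_{i+1} − v_i|:
  edge 1→2: √(-7.2540² + 0.0728²) = 7.2544 (running 7.2544)
  edge 2→3: √(-4.7914² + -2.3645²) = 5.3431 (running 12.5974)
  edge 3→4: √(0.5097² + -3.5343²) = 3.5708 (running 16.1683)
  edge 4→5: √(0.8274² + -2.7686²) = 2.8895 (running 19.0578)
  edge 5→6: √(3.1320² + -5.1454²) = 6.0237 (running 25.0815)
  edge 6→7: √(6.8382² + 2.7438²) = 7.3681 (running 32.4496)
  edge 7→8: √(2.3893² + 3.8760²) = 4.5533 (running 37.0029)
  edge 8→1: √(-1.6511² + 7.1201²) = 7.3091 (running 44.3119)
Perimeter = 44.3119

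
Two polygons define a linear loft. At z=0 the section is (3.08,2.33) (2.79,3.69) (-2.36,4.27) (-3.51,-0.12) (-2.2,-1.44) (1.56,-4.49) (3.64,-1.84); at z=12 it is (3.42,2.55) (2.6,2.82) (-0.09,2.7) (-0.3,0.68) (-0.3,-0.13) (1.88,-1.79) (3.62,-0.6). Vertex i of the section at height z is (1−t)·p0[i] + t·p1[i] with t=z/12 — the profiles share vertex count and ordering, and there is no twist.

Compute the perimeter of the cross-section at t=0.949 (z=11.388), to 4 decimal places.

Perimeter at t=0.949: 14.8905

Cross-section at t=0.949: each vertex is (1-t)·p0[i] + t·p1[i].
  v1: (1-0.949)·(3.08,2.33) + 0.949·(3.42,2.55) = (3.4027,2.5388)
  v2: (1-0.949)·(2.79,3.69) + 0.949·(2.6,2.82) = (2.6097,2.8644)
  v3: (1-0.949)·(-2.36,4.27) + 0.949·(-0.09,2.7) = (-0.2058,2.7801)
  v4: (1-0.949)·(-3.51,-0.12) + 0.949·(-0.3,0.68) = (-0.4637,0.6392)
  v5: (1-0.949)·(-2.2,-1.44) + 0.949·(-0.3,-0.13) = (-0.3969,-0.1968)
  v6: (1-0.949)·(1.56,-4.49) + 0.949·(1.88,-1.79) = (1.8637,-1.9277)
  v7: (1-0.949)·(3.64,-1.84) + 0.949·(3.62,-0.6) = (3.6210,-0.6632)
Perimeter = Σ |v_{i+1} − v_i|:
  edge 1→2: √(-0.7930² + 0.3256²) = 0.8572 (running 0.8572)
  edge 2→3: √(-2.8155² + -0.0843²) = 2.8167 (running 3.6739)
  edge 3→4: √(-0.2579² + -2.1409²) = 2.1564 (running 5.8303)
  edge 4→5: √(0.0668² + -0.8360²) = 0.8387 (running 6.6690)
  edge 5→6: √(2.2606² + -1.7309²) = 2.8471 (running 9.5161)
  edge 6→7: √(1.7573² + 1.2645²) = 2.1650 (running 11.6811)
  edge 7→1: √(-0.2184² + 3.2020²) = 3.2095 (running 14.8905)
Perimeter = 14.8905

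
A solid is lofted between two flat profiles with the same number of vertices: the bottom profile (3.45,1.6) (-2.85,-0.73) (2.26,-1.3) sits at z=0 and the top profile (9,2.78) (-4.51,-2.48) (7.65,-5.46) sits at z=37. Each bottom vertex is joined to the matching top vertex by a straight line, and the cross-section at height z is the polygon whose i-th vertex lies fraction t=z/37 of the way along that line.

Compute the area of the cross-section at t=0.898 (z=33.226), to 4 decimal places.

Area at t=0.898: 45.8440

Cross-section at t=0.898: each vertex is (1-t)·p0[i] + t·p1[i].
  v1: (1-0.898)·(3.45,1.6) + 0.898·(9,2.78) = (8.4339,2.6596)
  v2: (1-0.898)·(-2.85,-0.73) + 0.898·(-4.51,-2.48) = (-4.3407,-2.3015)
  v3: (1-0.898)·(2.26,-1.3) + 0.898·(7.65,-5.46) = (7.1002,-5.0357)
Shoelace sum Σ(x_i·y_{i+1} − x_{i+1}·y_i):
  i=1: 8.4339·-2.3015 − -4.3407·2.6596 = -7.8660 (running -7.8660)
  i=2: -4.3407·-5.0357 − 7.1002·-2.3015 = +38.1994 (running +30.3335)
  i=3: 7.1002·2.6596 − 8.4339·-5.0357 = +61.3545 (running +91.6879)
Area = |Σ|/2 = |91.6879|/2 = 45.8440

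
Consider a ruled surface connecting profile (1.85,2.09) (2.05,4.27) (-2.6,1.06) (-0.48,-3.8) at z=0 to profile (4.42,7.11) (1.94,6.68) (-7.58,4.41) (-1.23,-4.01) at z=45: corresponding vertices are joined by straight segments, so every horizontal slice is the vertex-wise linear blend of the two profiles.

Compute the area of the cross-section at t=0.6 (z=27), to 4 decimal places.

Area at t=0.6: 40.3320

Cross-section at t=0.6: each vertex is (1-t)·p0[i] + t·p1[i].
  v1: (1-0.6)·(1.85,2.09) + 0.6·(4.42,7.11) = (3.3920,5.1020)
  v2: (1-0.6)·(2.05,4.27) + 0.6·(1.94,6.68) = (1.9840,5.7160)
  v3: (1-0.6)·(-2.6,1.06) + 0.6·(-7.58,4.41) = (-5.5880,3.0700)
  v4: (1-0.6)·(-0.48,-3.8) + 0.6·(-1.23,-4.01) = (-0.9300,-3.9260)
Shoelace sum Σ(x_i·y_{i+1} − x_{i+1}·y_i):
  i=1: 3.3920·5.7160 − 1.9840·5.1020 = +9.2663 (running +9.2663)
  i=2: 1.9840·3.0700 − -5.5880·5.7160 = +38.0319 (running +47.2982)
  i=3: -5.5880·-3.9260 − -0.9300·3.0700 = +24.7936 (running +72.0918)
  i=4: -0.9300·5.1020 − 3.3920·-3.9260 = +8.5721 (running +80.6639)
Area = |Σ|/2 = |80.6639|/2 = 40.3320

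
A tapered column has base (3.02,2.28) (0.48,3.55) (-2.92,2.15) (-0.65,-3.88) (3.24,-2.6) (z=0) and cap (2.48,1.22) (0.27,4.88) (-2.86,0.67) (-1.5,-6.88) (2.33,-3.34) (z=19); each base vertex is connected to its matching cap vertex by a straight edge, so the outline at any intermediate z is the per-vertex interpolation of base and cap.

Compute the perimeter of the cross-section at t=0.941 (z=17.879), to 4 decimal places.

Perimeter at t=0.941: 26.5918

Cross-section at t=0.941: each vertex is (1-t)·p0[i] + t·p1[i].
  v1: (1-0.941)·(3.02,2.28) + 0.941·(2.48,1.22) = (2.5119,1.2825)
  v2: (1-0.941)·(0.48,3.55) + 0.941·(0.27,4.88) = (0.2824,4.8015)
  v3: (1-0.941)·(-2.92,2.15) + 0.941·(-2.86,0.67) = (-2.8635,0.7573)
  v4: (1-0.941)·(-0.65,-3.88) + 0.941·(-1.5,-6.88) = (-1.4499,-6.7030)
  v5: (1-0.941)·(3.24,-2.6) + 0.941·(2.33,-3.34) = (2.3837,-3.2963)
Perimeter = Σ |v_{i+1} − v_i|:
  edge 1→2: √(-2.2295² + 3.5190²) = 4.1658 (running 4.1658)
  edge 2→3: √(-3.1459² + -4.0442²) = 5.1237 (running 9.2895)
  edge 3→4: √(1.4137² + -7.4603²) = 7.5931 (running 16.8826)
  edge 4→5: √(3.8335² + 3.4067²) = 5.1285 (running 22.0111)
  edge 5→1: √(0.1282² + 4.5789²) = 4.5807 (running 26.5918)
Perimeter = 26.5918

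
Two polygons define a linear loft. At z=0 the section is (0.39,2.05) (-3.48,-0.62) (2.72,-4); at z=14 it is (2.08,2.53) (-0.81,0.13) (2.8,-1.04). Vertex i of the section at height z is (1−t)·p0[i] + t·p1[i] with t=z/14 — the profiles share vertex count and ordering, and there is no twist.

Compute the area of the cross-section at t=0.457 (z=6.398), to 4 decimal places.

Area at t=0.457: 10.4427

Cross-section at t=0.457: each vertex is (1-t)·p0[i] + t·p1[i].
  v1: (1-0.457)·(0.39,2.05) + 0.457·(2.08,2.53) = (1.1623,2.2694)
  v2: (1-0.457)·(-3.48,-0.62) + 0.457·(-0.81,0.13) = (-2.2598,-0.2772)
  v3: (1-0.457)·(2.72,-4) + 0.457·(2.8,-1.04) = (2.7566,-2.6473)
Shoelace sum Σ(x_i·y_{i+1} − x_{i+1}·y_i):
  i=1: 1.1623·-0.2772 − -2.2598·2.2694 = +4.8061 (running +4.8061)
  i=2: -2.2598·-2.6473 − 2.7566·-0.2772 = +6.7466 (running +11.5527)
  i=3: 2.7566·2.2694 − 1.1623·-2.6473 = +9.3326 (running +20.8853)
Area = |Σ|/2 = |20.8853|/2 = 10.4427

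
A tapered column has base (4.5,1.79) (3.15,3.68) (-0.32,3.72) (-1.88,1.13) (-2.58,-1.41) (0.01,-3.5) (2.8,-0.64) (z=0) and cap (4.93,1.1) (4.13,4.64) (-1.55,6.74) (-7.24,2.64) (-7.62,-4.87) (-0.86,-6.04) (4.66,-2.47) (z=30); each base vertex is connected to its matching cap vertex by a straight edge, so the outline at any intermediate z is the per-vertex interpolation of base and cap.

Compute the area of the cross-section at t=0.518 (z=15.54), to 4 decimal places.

Area at t=0.518: 70.3643

Cross-section at t=0.518: each vertex is (1-t)·p0[i] + t·p1[i].
  v1: (1-0.518)·(4.5,1.79) + 0.518·(4.93,1.1) = (4.7227,1.4326)
  v2: (1-0.518)·(3.15,3.68) + 0.518·(4.13,4.64) = (3.6576,4.1773)
  v3: (1-0.518)·(-0.32,3.72) + 0.518·(-1.55,6.74) = (-0.9571,5.2844)
  v4: (1-0.518)·(-1.88,1.13) + 0.518·(-7.24,2.64) = (-4.6565,1.9122)
  v5: (1-0.518)·(-2.58,-1.41) + 0.518·(-7.62,-4.87) = (-5.1907,-3.2023)
  v6: (1-0.518)·(0.01,-3.5) + 0.518·(-0.86,-6.04) = (-0.4407,-4.8157)
  v7: (1-0.518)·(2.8,-0.64) + 0.518·(4.66,-2.47) = (3.7635,-1.5879)
Shoelace sum Σ(x_i·y_{i+1} − x_{i+1}·y_i):
  i=1: 4.7227·4.1773 − 3.6576·1.4326 = +14.4883 (running +14.4883)
  i=2: 3.6576·5.2844 − -0.9571·4.1773 = +23.3265 (running +37.8149)
  i=3: -0.9571·1.9122 − -4.6565·5.2844 = +22.7763 (running +60.5912)
  i=4: -4.6565·-3.2023 − -5.1907·1.9122 = +24.8369 (running +85.4281)
  i=5: -5.1907·-4.8157 − -0.4407·-3.2023 = +23.5859 (running +109.0140)
  i=6: -0.4407·-1.5879 − 3.7635·-4.8157 = +18.8236 (running +127.8377)
  i=7: 3.7635·1.4326 − 4.7227·-1.5879 = +12.8909 (running +140.7286)
Area = |Σ|/2 = |140.7286|/2 = 70.3643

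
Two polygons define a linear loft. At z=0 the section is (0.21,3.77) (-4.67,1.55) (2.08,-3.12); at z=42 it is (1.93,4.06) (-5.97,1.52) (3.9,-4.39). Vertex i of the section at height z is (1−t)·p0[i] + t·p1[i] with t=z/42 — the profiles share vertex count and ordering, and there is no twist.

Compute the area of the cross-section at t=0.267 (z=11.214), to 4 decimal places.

Area at t=0.267: 22.9600

Cross-section at t=0.267: each vertex is (1-t)·p0[i] + t·p1[i].
  v1: (1-0.267)·(0.21,3.77) + 0.267·(1.93,4.06) = (0.6692,3.8474)
  v2: (1-0.267)·(-4.67,1.55) + 0.267·(-5.97,1.52) = (-5.0171,1.5420)
  v3: (1-0.267)·(2.08,-3.12) + 0.267·(3.9,-4.39) = (2.5659,-3.4591)
Shoelace sum Σ(x_i·y_{i+1} − x_{i+1}·y_i):
  i=1: 0.6692·1.5420 − -5.0171·3.8474 = +20.3349 (running +20.3349)
  i=2: -5.0171·-3.4591 − 2.5659·1.5420 = +13.3979 (running +33.7328)
  i=3: 2.5659·3.8474 − 0.6692·-3.4591 = +12.1872 (running +45.9201)
Area = |Σ|/2 = |45.9201|/2 = 22.9600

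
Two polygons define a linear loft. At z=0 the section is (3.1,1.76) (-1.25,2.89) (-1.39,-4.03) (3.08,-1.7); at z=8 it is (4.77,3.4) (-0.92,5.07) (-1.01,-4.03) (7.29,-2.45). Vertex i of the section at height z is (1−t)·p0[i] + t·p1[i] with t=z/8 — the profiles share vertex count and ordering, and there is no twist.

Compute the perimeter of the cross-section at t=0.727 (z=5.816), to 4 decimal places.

Perimeter at t=0.727: 27.0230

Cross-section at t=0.727: each vertex is (1-t)·p0[i] + t·p1[i].
  v1: (1-0.727)·(3.1,1.76) + 0.727·(4.77,3.4) = (4.3141,2.9523)
  v2: (1-0.727)·(-1.25,2.89) + 0.727·(-0.92,5.07) = (-1.0101,4.4749)
  v3: (1-0.727)·(-1.39,-4.03) + 0.727·(-1.01,-4.03) = (-1.1137,-4.0300)
  v4: (1-0.727)·(3.08,-1.7) + 0.727·(7.29,-2.45) = (6.1407,-2.2452)
Perimeter = Σ |v_{i+1} − v_i|:
  edge 1→2: √(-5.3242² + 1.5226²) = 5.5376 (running 5.5376)
  edge 2→3: √(-0.1037² + -8.5049²) = 8.5055 (running 14.0431)
  edge 3→4: √(7.2544² + 1.7848²) = 7.4707 (running 21.5138)
  edge 4→1: √(-1.8266² + 5.1975²) = 5.5091 (running 27.0230)
Perimeter = 27.0230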